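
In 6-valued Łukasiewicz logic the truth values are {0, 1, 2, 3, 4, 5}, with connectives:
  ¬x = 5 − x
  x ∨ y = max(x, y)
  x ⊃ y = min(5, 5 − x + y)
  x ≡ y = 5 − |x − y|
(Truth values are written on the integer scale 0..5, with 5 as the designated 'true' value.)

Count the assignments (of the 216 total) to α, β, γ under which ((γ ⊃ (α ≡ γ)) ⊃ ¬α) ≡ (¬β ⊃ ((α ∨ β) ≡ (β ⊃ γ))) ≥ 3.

104

value 5: 36 assignments (counts)
value 4: 43 assignments (counts)
value 3: 25 assignments (counts)
value 2: 43 assignments
value 1: 27 assignments
value 0: 42 assignments
So 104 of the 216 assignments meet the threshold.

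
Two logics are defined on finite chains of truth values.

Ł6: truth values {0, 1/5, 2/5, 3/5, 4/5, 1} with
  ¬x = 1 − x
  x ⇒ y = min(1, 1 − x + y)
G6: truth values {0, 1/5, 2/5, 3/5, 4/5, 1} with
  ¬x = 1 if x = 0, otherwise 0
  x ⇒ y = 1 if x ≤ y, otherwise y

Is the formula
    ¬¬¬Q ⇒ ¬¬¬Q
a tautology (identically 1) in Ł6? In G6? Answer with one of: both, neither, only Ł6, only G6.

In Ł6: every assignment gives 1 — tautology.
In G6: every assignment gives 1 — tautology.

both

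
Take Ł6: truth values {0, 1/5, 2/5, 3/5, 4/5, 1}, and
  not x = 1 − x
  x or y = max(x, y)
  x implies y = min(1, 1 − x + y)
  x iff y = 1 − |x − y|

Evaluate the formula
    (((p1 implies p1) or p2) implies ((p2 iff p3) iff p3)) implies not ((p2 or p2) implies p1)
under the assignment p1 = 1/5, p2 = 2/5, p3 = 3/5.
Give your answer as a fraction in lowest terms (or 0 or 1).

p1 implies p1 = 1/5 implies 1/5 = 1
(p1 implies p1) or p2 = 1 or 2/5 = 1
p2 iff p3 = 2/5 iff 3/5 = 4/5
(p2 iff p3) iff p3 = 4/5 iff 3/5 = 4/5
((p1 implies p1) or p2) implies ((p2 iff p3) iff p3) = 1 implies 4/5 = 4/5
p2 or p2 = 2/5 or 2/5 = 2/5
(p2 or p2) implies p1 = 2/5 implies 1/5 = 4/5
not ((p2 or p2) implies p1) = not 4/5 = 1/5
(((p1 implies p1) or p2) implies ((p2 iff p3) iff p3)) implies not ((p2 or p2) implies p1) = 4/5 implies 1/5 = 2/5

2/5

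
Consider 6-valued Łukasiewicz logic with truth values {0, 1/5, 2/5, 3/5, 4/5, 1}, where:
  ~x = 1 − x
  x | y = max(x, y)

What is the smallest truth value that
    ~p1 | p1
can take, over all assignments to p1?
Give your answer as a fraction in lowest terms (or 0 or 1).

3/5

Take p1 = 2/5:
~p1 = ~2/5 = 3/5
~p1 | p1 = 3/5 | 2/5 = 3/5
No assignment yields a value below 3/5, so this is the minimum.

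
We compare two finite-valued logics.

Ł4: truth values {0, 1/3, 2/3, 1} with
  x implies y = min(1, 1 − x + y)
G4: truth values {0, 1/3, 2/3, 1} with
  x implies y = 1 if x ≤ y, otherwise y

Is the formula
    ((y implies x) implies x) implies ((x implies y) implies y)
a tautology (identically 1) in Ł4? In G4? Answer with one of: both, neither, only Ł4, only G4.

only Ł4

In Ł4: every assignment gives 1 — tautology.
In G4: at x = 0, y = 1/3 the value is 1/3 — not a tautology.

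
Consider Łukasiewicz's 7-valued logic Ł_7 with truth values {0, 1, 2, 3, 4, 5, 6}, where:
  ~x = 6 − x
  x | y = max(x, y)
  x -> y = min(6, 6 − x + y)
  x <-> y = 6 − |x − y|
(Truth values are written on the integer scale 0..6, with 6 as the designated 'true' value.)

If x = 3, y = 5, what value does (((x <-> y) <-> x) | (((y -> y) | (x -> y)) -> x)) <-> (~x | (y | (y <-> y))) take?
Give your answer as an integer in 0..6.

5

x <-> y = 3 <-> 5 = 4
(x <-> y) <-> x = 4 <-> 3 = 5
y -> y = 5 -> 5 = 6
x -> y = 3 -> 5 = 6
(y -> y) | (x -> y) = 6 | 6 = 6
((y -> y) | (x -> y)) -> x = 6 -> 3 = 3
((x <-> y) <-> x) | (((y -> y) | (x -> y)) -> x) = 5 | 3 = 5
~x = ~3 = 3
y <-> y = 5 <-> 5 = 6
y | (y <-> y) = 5 | 6 = 6
~x | (y | (y <-> y)) = 3 | 6 = 6
(((x <-> y) <-> x) | (((y -> y) | (x -> y)) -> x)) <-> (~x | (y | (y <-> y))) = 5 <-> 6 = 5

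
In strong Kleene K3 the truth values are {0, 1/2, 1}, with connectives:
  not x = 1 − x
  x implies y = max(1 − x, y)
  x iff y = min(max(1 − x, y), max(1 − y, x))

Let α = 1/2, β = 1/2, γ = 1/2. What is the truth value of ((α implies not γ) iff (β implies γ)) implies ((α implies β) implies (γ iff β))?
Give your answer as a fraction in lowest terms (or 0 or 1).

1/2

not γ = not 1/2 = 1/2
α implies not γ = 1/2 implies 1/2 = 1/2
β implies γ = 1/2 implies 1/2 = 1/2
(α implies not γ) iff (β implies γ) = 1/2 iff 1/2 = 1/2
α implies β = 1/2 implies 1/2 = 1/2
γ iff β = 1/2 iff 1/2 = 1/2
(α implies β) implies (γ iff β) = 1/2 implies 1/2 = 1/2
((α implies not γ) iff (β implies γ)) implies ((α implies β) implies (γ iff β)) = 1/2 implies 1/2 = 1/2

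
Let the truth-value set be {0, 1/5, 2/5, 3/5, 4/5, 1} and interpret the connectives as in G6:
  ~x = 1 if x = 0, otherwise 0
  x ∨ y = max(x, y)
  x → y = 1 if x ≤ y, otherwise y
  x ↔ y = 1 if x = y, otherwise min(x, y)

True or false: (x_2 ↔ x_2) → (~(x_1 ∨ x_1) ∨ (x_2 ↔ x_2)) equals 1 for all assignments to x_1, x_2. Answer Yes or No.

At x_1 = 4/5, x_2 = 1/5, for instance:
x_2 ↔ x_2 = 1/5 ↔ 1/5 = 1
x_1 ∨ x_1 = 4/5 ∨ 4/5 = 4/5
~(x_1 ∨ x_1) = ~4/5 = 0
~(x_1 ∨ x_1) ∨ (x_2 ↔ x_2) = 0 ∨ 1 = 1
(x_2 ↔ x_2) → (~(x_1 ∨ x_1) ∨ (x_2 ↔ x_2)) = 1 → 1 = 1
and checking the remaining 35 assignments likewise gives ≥ 1 in every case.

Yes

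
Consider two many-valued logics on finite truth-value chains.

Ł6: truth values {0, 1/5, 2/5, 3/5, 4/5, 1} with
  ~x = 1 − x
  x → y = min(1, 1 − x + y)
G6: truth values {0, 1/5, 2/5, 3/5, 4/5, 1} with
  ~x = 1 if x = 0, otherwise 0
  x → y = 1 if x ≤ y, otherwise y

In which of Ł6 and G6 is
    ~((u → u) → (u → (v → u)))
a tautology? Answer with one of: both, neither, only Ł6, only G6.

neither

In Ł6: at u = 0, v = 0 the value is 0 — not a tautology.
In G6: at u = 0, v = 0 the value is 0 — not a tautology.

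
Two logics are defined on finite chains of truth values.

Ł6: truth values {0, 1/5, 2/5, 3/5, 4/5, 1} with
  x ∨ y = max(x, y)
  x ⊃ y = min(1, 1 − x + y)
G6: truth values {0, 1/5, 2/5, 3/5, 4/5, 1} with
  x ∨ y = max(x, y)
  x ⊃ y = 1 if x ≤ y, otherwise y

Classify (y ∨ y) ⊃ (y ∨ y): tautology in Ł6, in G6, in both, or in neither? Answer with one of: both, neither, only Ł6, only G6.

both

In Ł6: every assignment gives 1 — tautology.
In G6: every assignment gives 1 — tautology.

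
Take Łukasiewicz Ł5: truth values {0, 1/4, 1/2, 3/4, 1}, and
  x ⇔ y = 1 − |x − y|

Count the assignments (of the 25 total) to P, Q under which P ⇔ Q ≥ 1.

5

value 1: 5 assignments (counts)
value 3/4: 8 assignments
value 1/2: 6 assignments
value 1/4: 4 assignments
value 0: 2 assignments
So 5 of the 25 assignments meet the threshold.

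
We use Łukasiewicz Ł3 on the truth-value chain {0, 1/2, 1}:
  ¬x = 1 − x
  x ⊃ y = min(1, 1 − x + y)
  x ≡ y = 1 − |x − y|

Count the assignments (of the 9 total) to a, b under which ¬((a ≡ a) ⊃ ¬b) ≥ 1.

3

a = 0, b = 0 ↦ 0  <
a = 0, b = 1/2 ↦ 1/2  <
a = 0, b = 1 ↦ 1  ≥
a = 1/2, b = 0 ↦ 0  <
a = 1/2, b = 1/2 ↦ 1/2  <
a = 1/2, b = 1 ↦ 1  ≥
a = 1, b = 0 ↦ 0  <
a = 1, b = 1/2 ↦ 1/2  <
a = 1, b = 1 ↦ 1  ≥
So 3 of the 9 assignments meet the threshold.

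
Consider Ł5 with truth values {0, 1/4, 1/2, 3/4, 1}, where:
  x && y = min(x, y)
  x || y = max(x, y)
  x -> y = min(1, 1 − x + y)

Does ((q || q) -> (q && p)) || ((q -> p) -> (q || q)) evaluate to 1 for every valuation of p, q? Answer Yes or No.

No

Counterexample: take p = 0, q = 1/4.
q || q = 1/4 || 1/4 = 1/4
q && p = 1/4 && 0 = 0
(q || q) -> (q && p) = 1/4 -> 0 = 3/4
q -> p = 1/4 -> 0 = 3/4
q || q = 1/4 || 1/4 = 1/4
(q -> p) -> (q || q) = 3/4 -> 1/4 = 1/2
((q || q) -> (q && p)) || ((q -> p) -> (q || q)) = 3/4 || 1/2 = 3/4
This gives 3/4 ≠ 1.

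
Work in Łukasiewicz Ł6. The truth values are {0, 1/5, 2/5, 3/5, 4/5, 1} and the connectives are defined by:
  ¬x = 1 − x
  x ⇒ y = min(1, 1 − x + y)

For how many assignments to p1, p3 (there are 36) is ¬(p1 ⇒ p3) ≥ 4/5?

3

value 1: 1 assignment (counts)
value 4/5: 2 assignments (counts)
value 3/5: 3 assignments
value 2/5: 4 assignments
value 1/5: 5 assignments
value 0: 21 assignments
So 3 of the 36 assignments meet the threshold.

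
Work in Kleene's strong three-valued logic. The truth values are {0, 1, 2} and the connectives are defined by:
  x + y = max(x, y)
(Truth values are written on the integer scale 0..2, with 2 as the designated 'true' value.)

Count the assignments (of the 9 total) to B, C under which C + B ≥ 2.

5

B = 0, C = 0 ↦ 0  <
B = 0, C = 1 ↦ 1  <
B = 0, C = 2 ↦ 2  ≥
B = 1, C = 0 ↦ 1  <
B = 1, C = 1 ↦ 1  <
B = 1, C = 2 ↦ 2  ≥
B = 2, C = 0 ↦ 2  ≥
B = 2, C = 1 ↦ 2  ≥
B = 2, C = 2 ↦ 2  ≥
So 5 of the 9 assignments meet the threshold.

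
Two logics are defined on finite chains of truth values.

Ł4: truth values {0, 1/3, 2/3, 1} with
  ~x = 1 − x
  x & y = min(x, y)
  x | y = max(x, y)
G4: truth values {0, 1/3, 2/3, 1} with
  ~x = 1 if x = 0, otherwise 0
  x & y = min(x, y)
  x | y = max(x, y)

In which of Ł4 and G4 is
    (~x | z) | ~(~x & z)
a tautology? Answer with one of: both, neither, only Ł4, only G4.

only G4

In Ł4: at x = 1/3, z = 1/3 the value is 2/3 — not a tautology.
In G4: every assignment gives 1 — tautology.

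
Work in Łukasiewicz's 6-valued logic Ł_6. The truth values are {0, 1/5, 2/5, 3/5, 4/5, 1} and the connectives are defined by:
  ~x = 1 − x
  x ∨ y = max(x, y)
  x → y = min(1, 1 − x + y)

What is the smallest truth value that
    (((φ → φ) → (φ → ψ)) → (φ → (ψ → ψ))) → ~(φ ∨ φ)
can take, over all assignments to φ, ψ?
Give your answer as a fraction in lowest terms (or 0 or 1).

0

Take φ = 1, ψ = 0:
φ → φ = 1 → 1 = 1
φ → ψ = 1 → 0 = 0
(φ → φ) → (φ → ψ) = 1 → 0 = 0
ψ → ψ = 0 → 0 = 1
φ → (ψ → ψ) = 1 → 1 = 1
((φ → φ) → (φ → ψ)) → (φ → (ψ → ψ)) = 0 → 1 = 1
φ ∨ φ = 1 ∨ 1 = 1
~(φ ∨ φ) = ~1 = 0
(((φ → φ) → (φ → ψ)) → (φ → (ψ → ψ))) → ~(φ ∨ φ) = 1 → 0 = 0
No assignment yields a value below 0, so this is the minimum.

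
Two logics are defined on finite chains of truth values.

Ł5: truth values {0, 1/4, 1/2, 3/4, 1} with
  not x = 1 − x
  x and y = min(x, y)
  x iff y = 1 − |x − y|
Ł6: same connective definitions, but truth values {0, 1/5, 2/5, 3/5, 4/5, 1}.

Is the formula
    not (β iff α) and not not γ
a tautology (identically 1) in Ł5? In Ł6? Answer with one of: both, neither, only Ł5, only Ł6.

neither

In Ł5: at α = 0, β = 0, γ = 0 the value is 0 — not a tautology.
In Ł6: at α = 0, β = 0, γ = 0 the value is 0 — not a tautology.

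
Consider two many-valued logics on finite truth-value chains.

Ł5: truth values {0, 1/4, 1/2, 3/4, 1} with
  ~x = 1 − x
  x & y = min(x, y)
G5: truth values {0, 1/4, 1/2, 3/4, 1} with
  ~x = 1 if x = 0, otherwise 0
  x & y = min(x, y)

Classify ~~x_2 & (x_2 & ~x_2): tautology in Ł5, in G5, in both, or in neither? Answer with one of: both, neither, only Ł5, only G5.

In Ł5: at x_2 = 0 the value is 0 — not a tautology.
In G5: at x_2 = 0 the value is 0 — not a tautology.

neither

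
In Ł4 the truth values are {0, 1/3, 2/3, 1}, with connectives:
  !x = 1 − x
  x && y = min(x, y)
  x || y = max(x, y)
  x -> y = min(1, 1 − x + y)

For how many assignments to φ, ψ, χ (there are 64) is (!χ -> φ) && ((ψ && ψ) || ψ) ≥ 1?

10

value 1: 10 assignments (counts)
value 2/3: 16 assignments
value 1/3: 19 assignments
value 0: 19 assignments
So 10 of the 64 assignments meet the threshold.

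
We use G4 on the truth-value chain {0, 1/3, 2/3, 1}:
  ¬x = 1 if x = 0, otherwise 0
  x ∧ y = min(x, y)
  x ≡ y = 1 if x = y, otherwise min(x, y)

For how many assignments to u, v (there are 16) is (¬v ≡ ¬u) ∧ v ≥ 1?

u = 0, v = 0 ↦ 0  <
u = 0, v = 1/3 ↦ 0  <
u = 0, v = 2/3 ↦ 0  <
u = 0, v = 1 ↦ 0  <
u = 1/3, v = 0 ↦ 0  <
u = 1/3, v = 1/3 ↦ 1/3  <
u = 1/3, v = 2/3 ↦ 2/3  <
u = 1/3, v = 1 ↦ 1  ≥
u = 2/3, v = 0 ↦ 0  <
u = 2/3, v = 1/3 ↦ 1/3  <
u = 2/3, v = 2/3 ↦ 2/3  <
u = 2/3, v = 1 ↦ 1  ≥
u = 1, v = 0 ↦ 0  <
u = 1, v = 1/3 ↦ 1/3  <
u = 1, v = 2/3 ↦ 2/3  <
u = 1, v = 1 ↦ 1  ≥
So 3 of the 16 assignments meet the threshold.

3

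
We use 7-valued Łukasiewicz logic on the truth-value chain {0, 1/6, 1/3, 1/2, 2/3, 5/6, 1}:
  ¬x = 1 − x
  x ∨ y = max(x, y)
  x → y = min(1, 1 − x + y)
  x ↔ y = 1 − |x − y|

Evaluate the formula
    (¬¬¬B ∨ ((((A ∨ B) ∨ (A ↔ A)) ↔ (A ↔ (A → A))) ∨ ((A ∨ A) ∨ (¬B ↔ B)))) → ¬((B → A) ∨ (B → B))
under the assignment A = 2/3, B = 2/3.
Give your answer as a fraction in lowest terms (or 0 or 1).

¬B = ¬2/3 = 1/3
¬¬B = ¬1/3 = 2/3
¬¬¬B = ¬2/3 = 1/3
A ∨ B = 2/3 ∨ 2/3 = 2/3
A ↔ A = 2/3 ↔ 2/3 = 1
(A ∨ B) ∨ (A ↔ A) = 2/3 ∨ 1 = 1
A → A = 2/3 → 2/3 = 1
A ↔ (A → A) = 2/3 ↔ 1 = 2/3
((A ∨ B) ∨ (A ↔ A)) ↔ (A ↔ (A → A)) = 1 ↔ 2/3 = 2/3
A ∨ A = 2/3 ∨ 2/3 = 2/3
¬B = ¬2/3 = 1/3
¬B ↔ B = 1/3 ↔ 2/3 = 2/3
(A ∨ A) ∨ (¬B ↔ B) = 2/3 ∨ 2/3 = 2/3
(((A ∨ B) ∨ (A ↔ A)) ↔ (A ↔ (A → A))) ∨ ((A ∨ A) ∨ (¬B ↔ B)) = 2/3 ∨ 2/3 = 2/3
¬¬¬B ∨ ((((A ∨ B) ∨ (A ↔ A)) ↔ (A ↔ (A → A))) ∨ ((A ∨ A) ∨ (¬B ↔ B))) = 1/3 ∨ 2/3 = 2/3
B → A = 2/3 → 2/3 = 1
B → B = 2/3 → 2/3 = 1
(B → A) ∨ (B → B) = 1 ∨ 1 = 1
¬((B → A) ∨ (B → B)) = ¬1 = 0
(¬¬¬B ∨ ((((A ∨ B) ∨ (A ↔ A)) ↔ (A ↔ (A → A))) ∨ ((A ∨ A) ∨ (¬B ↔ B)))) → ¬((B → A) ∨ (B → B)) = 2/3 → 0 = 1/3

1/3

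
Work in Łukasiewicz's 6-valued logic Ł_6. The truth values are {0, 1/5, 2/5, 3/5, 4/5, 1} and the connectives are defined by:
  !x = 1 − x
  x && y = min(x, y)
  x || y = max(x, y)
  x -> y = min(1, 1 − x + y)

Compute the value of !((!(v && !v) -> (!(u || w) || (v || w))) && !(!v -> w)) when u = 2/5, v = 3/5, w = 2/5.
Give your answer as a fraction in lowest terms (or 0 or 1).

!v = !3/5 = 2/5
v && !v = 3/5 && 2/5 = 2/5
!(v && !v) = !2/5 = 3/5
u || w = 2/5 || 2/5 = 2/5
!(u || w) = !2/5 = 3/5
v || w = 3/5 || 2/5 = 3/5
!(u || w) || (v || w) = 3/5 || 3/5 = 3/5
!(v && !v) -> (!(u || w) || (v || w)) = 3/5 -> 3/5 = 1
!v = !3/5 = 2/5
!v -> w = 2/5 -> 2/5 = 1
!(!v -> w) = !1 = 0
(!(v && !v) -> (!(u || w) || (v || w))) && !(!v -> w) = 1 && 0 = 0
!((!(v && !v) -> (!(u || w) || (v || w))) && !(!v -> w)) = !0 = 1

1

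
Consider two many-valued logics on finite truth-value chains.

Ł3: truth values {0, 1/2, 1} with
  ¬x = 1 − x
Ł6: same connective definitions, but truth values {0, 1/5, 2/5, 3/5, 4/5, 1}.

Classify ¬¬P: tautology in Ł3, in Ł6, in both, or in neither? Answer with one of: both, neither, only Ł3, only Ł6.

In Ł3: at P = 0 the value is 0 — not a tautology.
In Ł6: at P = 0 the value is 0 — not a tautology.

neither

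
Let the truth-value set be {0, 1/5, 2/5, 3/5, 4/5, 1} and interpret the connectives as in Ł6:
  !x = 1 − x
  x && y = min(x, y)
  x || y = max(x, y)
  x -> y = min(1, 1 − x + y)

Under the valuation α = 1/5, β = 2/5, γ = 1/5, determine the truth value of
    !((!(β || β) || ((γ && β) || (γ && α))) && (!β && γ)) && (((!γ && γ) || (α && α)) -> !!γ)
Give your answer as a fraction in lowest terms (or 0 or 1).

β || β = 2/5 || 2/5 = 2/5
!(β || β) = !2/5 = 3/5
γ && β = 1/5 && 2/5 = 1/5
γ && α = 1/5 && 1/5 = 1/5
(γ && β) || (γ && α) = 1/5 || 1/5 = 1/5
!(β || β) || ((γ && β) || (γ && α)) = 3/5 || 1/5 = 3/5
!β = !2/5 = 3/5
!β && γ = 3/5 && 1/5 = 1/5
(!(β || β) || ((γ && β) || (γ && α))) && (!β && γ) = 3/5 && 1/5 = 1/5
!((!(β || β) || ((γ && β) || (γ && α))) && (!β && γ)) = !1/5 = 4/5
!γ = !1/5 = 4/5
!γ && γ = 4/5 && 1/5 = 1/5
α && α = 1/5 && 1/5 = 1/5
(!γ && γ) || (α && α) = 1/5 || 1/5 = 1/5
!γ = !1/5 = 4/5
!!γ = !4/5 = 1/5
((!γ && γ) || (α && α)) -> !!γ = 1/5 -> 1/5 = 1
!((!(β || β) || ((γ && β) || (γ && α))) && (!β && γ)) && (((!γ && γ) || (α && α)) -> !!γ) = 4/5 && 1 = 4/5

4/5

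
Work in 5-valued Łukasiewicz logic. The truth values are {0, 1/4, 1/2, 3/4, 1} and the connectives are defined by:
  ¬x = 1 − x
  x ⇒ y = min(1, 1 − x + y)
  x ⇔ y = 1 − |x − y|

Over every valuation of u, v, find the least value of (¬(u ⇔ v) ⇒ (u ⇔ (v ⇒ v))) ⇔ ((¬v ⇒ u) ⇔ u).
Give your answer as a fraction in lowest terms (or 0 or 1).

1/2

Take u = 1/4, v = 1/2:
u ⇔ v = 1/4 ⇔ 1/2 = 3/4
¬(u ⇔ v) = ¬3/4 = 1/4
v ⇒ v = 1/2 ⇒ 1/2 = 1
u ⇔ (v ⇒ v) = 1/4 ⇔ 1 = 1/4
¬(u ⇔ v) ⇒ (u ⇔ (v ⇒ v)) = 1/4 ⇒ 1/4 = 1
¬v = ¬1/2 = 1/2
¬v ⇒ u = 1/2 ⇒ 1/4 = 3/4
(¬v ⇒ u) ⇔ u = 3/4 ⇔ 1/4 = 1/2
(¬(u ⇔ v) ⇒ (u ⇔ (v ⇒ v))) ⇔ ((¬v ⇒ u) ⇔ u) = 1 ⇔ 1/2 = 1/2
No assignment yields a value below 1/2, so this is the minimum.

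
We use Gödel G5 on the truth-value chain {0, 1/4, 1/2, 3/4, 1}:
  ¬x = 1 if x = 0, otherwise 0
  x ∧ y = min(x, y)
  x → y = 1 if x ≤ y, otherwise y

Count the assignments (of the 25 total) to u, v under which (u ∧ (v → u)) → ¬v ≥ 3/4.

value 1: 9 assignments (counts)
value 0: 16 assignments
So 9 of the 25 assignments meet the threshold.

9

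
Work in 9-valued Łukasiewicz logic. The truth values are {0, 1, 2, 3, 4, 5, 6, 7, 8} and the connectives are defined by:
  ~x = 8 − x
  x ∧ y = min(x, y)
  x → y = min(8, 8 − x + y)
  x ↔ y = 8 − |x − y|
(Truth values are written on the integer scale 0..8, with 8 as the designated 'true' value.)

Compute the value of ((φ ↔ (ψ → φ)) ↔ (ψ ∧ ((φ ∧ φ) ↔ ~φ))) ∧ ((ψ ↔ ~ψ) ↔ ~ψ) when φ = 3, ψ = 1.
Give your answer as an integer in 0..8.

3

ψ → φ = 1 → 3 = 8
φ ↔ (ψ → φ) = 3 ↔ 8 = 3
φ ∧ φ = 3 ∧ 3 = 3
~φ = ~3 = 5
(φ ∧ φ) ↔ ~φ = 3 ↔ 5 = 6
ψ ∧ ((φ ∧ φ) ↔ ~φ) = 1 ∧ 6 = 1
(φ ↔ (ψ → φ)) ↔ (ψ ∧ ((φ ∧ φ) ↔ ~φ)) = 3 ↔ 1 = 6
~ψ = ~1 = 7
ψ ↔ ~ψ = 1 ↔ 7 = 2
~ψ = ~1 = 7
(ψ ↔ ~ψ) ↔ ~ψ = 2 ↔ 7 = 3
((φ ↔ (ψ → φ)) ↔ (ψ ∧ ((φ ∧ φ) ↔ ~φ))) ∧ ((ψ ↔ ~ψ) ↔ ~ψ) = 6 ∧ 3 = 3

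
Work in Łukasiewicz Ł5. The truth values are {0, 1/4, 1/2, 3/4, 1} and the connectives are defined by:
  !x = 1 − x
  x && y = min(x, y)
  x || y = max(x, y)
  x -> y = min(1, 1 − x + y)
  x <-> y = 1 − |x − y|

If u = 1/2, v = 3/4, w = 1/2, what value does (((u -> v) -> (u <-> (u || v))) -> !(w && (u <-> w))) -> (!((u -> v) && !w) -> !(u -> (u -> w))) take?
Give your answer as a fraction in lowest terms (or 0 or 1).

3/4

u -> v = 1/2 -> 3/4 = 1
u || v = 1/2 || 3/4 = 3/4
u <-> (u || v) = 1/2 <-> 3/4 = 3/4
(u -> v) -> (u <-> (u || v)) = 1 -> 3/4 = 3/4
u <-> w = 1/2 <-> 1/2 = 1
w && (u <-> w) = 1/2 && 1 = 1/2
!(w && (u <-> w)) = !1/2 = 1/2
((u -> v) -> (u <-> (u || v))) -> !(w && (u <-> w)) = 3/4 -> 1/2 = 3/4
u -> v = 1/2 -> 3/4 = 1
!w = !1/2 = 1/2
(u -> v) && !w = 1 && 1/2 = 1/2
!((u -> v) && !w) = !1/2 = 1/2
u -> w = 1/2 -> 1/2 = 1
u -> (u -> w) = 1/2 -> 1 = 1
!(u -> (u -> w)) = !1 = 0
!((u -> v) && !w) -> !(u -> (u -> w)) = 1/2 -> 0 = 1/2
(((u -> v) -> (u <-> (u || v))) -> !(w && (u <-> w))) -> (!((u -> v) && !w) -> !(u -> (u -> w))) = 3/4 -> 1/2 = 3/4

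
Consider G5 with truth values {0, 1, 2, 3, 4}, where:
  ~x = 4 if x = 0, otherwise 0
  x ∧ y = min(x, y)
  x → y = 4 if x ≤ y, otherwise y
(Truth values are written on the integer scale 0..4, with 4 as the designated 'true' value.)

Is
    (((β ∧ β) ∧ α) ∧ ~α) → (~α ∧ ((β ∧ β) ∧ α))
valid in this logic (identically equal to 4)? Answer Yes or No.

Yes

At α = 1, β = 0, for instance:
β ∧ β = 0 ∧ 0 = 0
(β ∧ β) ∧ α = 0 ∧ 1 = 0
~α = ~1 = 0
((β ∧ β) ∧ α) ∧ ~α = 0 ∧ 0 = 0
~α ∧ ((β ∧ β) ∧ α) = 0 ∧ 0 = 0
(((β ∧ β) ∧ α) ∧ ~α) → (~α ∧ ((β ∧ β) ∧ α)) = 0 → 0 = 4
and checking the remaining 24 assignments likewise gives ≥ 4 in every case.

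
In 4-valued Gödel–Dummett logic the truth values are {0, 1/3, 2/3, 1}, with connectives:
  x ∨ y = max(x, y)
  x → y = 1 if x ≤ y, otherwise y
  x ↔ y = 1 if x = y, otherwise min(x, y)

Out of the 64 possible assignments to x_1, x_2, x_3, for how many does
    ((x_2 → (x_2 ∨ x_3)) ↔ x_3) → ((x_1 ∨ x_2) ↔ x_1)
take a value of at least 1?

50

value 1: 50 assignments (counts)
value 2/3: 1 assignment
value 1/3: 4 assignments
value 0: 9 assignments
So 50 of the 64 assignments meet the threshold.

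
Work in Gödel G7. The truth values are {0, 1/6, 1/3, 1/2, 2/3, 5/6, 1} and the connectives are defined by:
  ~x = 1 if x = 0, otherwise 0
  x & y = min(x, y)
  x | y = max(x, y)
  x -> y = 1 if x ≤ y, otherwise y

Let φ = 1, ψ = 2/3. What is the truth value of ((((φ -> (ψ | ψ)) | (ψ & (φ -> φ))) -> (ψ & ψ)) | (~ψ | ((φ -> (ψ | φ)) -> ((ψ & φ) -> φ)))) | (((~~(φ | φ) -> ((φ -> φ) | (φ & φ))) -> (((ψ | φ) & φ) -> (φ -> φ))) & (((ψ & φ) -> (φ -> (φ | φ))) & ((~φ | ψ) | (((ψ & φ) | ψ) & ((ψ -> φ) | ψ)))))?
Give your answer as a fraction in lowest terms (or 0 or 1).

1

ψ | ψ = 2/3 | 2/3 = 2/3
φ -> (ψ | ψ) = 1 -> 2/3 = 2/3
φ -> φ = 1 -> 1 = 1
ψ & (φ -> φ) = 2/3 & 1 = 2/3
(φ -> (ψ | ψ)) | (ψ & (φ -> φ)) = 2/3 | 2/3 = 2/3
ψ & ψ = 2/3 & 2/3 = 2/3
((φ -> (ψ | ψ)) | (ψ & (φ -> φ))) -> (ψ & ψ) = 2/3 -> 2/3 = 1
~ψ = ~2/3 = 0
ψ | φ = 2/3 | 1 = 1
φ -> (ψ | φ) = 1 -> 1 = 1
ψ & φ = 2/3 & 1 = 2/3
(ψ & φ) -> φ = 2/3 -> 1 = 1
(φ -> (ψ | φ)) -> ((ψ & φ) -> φ) = 1 -> 1 = 1
~ψ | ((φ -> (ψ | φ)) -> ((ψ & φ) -> φ)) = 0 | 1 = 1
(((φ -> (ψ | ψ)) | (ψ & (φ -> φ))) -> (ψ & ψ)) | (~ψ | ((φ -> (ψ | φ)) -> ((ψ & φ) -> φ))) = 1 | 1 = 1
φ | φ = 1 | 1 = 1
~(φ | φ) = ~1 = 0
~~(φ | φ) = ~0 = 1
φ -> φ = 1 -> 1 = 1
φ & φ = 1 & 1 = 1
(φ -> φ) | (φ & φ) = 1 | 1 = 1
~~(φ | φ) -> ((φ -> φ) | (φ & φ)) = 1 -> 1 = 1
ψ | φ = 2/3 | 1 = 1
(ψ | φ) & φ = 1 & 1 = 1
φ -> φ = 1 -> 1 = 1
((ψ | φ) & φ) -> (φ -> φ) = 1 -> 1 = 1
(~~(φ | φ) -> ((φ -> φ) | (φ & φ))) -> (((ψ | φ) & φ) -> (φ -> φ)) = 1 -> 1 = 1
ψ & φ = 2/3 & 1 = 2/3
φ | φ = 1 | 1 = 1
φ -> (φ | φ) = 1 -> 1 = 1
(ψ & φ) -> (φ -> (φ | φ)) = 2/3 -> 1 = 1
~φ = ~1 = 0
~φ | ψ = 0 | 2/3 = 2/3
ψ & φ = 2/3 & 1 = 2/3
(ψ & φ) | ψ = 2/3 | 2/3 = 2/3
ψ -> φ = 2/3 -> 1 = 1
(ψ -> φ) | ψ = 1 | 2/3 = 1
((ψ & φ) | ψ) & ((ψ -> φ) | ψ) = 2/3 & 1 = 2/3
(~φ | ψ) | (((ψ & φ) | ψ) & ((ψ -> φ) | ψ)) = 2/3 | 2/3 = 2/3
((ψ & φ) -> (φ -> (φ | φ))) & ((~φ | ψ) | (((ψ & φ) | ψ) & ((ψ -> φ) | ψ))) = 1 & 2/3 = 2/3
((~~(φ | φ) -> ((φ -> φ) | (φ & φ))) -> (((ψ | φ) & φ) -> (φ -> φ))) & (((ψ & φ) -> (φ -> (φ | φ))) & ((~φ | ψ) | (((ψ & φ) | ψ) & ((ψ -> φ) | ψ)))) = 1 & 2/3 = 2/3
((((φ -> (ψ | ψ)) | (ψ & (φ -> φ))) -> (ψ & ψ)) | (~ψ | ((φ -> (ψ | φ)) -> ((ψ & φ) -> φ)))) | (((~~(φ | φ) -> ((φ -> φ) | (φ & φ))) -> (((ψ | φ) & φ) -> (φ -> φ))) & (((ψ & φ) -> (φ -> (φ | φ))) & ((~φ | ψ) | (((ψ & φ) | ψ) & ((ψ -> φ) | ψ))))) = 1 | 2/3 = 1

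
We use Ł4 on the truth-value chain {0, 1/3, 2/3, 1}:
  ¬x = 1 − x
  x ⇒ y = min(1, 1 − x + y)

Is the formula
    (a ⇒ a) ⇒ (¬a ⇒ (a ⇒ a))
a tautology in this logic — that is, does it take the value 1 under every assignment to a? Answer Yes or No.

a = 0 ↦ 1
a = 1/3 ↦ 1
a = 2/3 ↦ 1
a = 1 ↦ 1
Every assignment gives a value ≥ 1.

Yes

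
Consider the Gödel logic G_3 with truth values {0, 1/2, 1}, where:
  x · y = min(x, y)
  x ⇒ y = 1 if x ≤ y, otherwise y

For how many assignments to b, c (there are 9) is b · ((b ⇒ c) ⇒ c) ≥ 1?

b = 0, c = 0 ↦ 0  <
b = 0, c = 1/2 ↦ 0  <
b = 0, c = 1 ↦ 0  <
b = 1/2, c = 0 ↦ 1/2  <
b = 1/2, c = 1/2 ↦ 1/2  <
b = 1/2, c = 1 ↦ 1/2  <
b = 1, c = 0 ↦ 1  ≥
b = 1, c = 1/2 ↦ 1  ≥
b = 1, c = 1 ↦ 1  ≥
So 3 of the 9 assignments meet the threshold.

3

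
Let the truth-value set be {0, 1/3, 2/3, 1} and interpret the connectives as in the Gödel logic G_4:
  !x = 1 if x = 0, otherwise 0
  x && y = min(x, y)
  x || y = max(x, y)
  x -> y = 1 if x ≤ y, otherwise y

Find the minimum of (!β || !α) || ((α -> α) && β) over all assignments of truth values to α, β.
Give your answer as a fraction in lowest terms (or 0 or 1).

1/3

Take α = 1/3, β = 1/3:
!β = !1/3 = 0
!α = !1/3 = 0
!β || !α = 0 || 0 = 0
α -> α = 1/3 -> 1/3 = 1
(α -> α) && β = 1 && 1/3 = 1/3
(!β || !α) || ((α -> α) && β) = 0 || 1/3 = 1/3
No assignment yields a value below 1/3, so this is the minimum.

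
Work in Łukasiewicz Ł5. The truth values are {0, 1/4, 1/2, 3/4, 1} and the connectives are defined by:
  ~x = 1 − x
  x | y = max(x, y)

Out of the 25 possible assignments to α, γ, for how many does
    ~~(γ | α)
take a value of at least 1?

9

value 1: 9 assignments (counts)
value 3/4: 7 assignments
value 1/2: 5 assignments
value 1/4: 3 assignments
value 0: 1 assignment
So 9 of the 25 assignments meet the threshold.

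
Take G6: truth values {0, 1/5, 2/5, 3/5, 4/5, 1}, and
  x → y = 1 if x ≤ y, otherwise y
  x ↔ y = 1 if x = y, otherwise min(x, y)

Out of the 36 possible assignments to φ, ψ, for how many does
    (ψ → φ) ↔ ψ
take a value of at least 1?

value 1: 1 assignment (counts)
value 4/5: 3 assignments
value 3/5: 5 assignments
value 2/5: 7 assignments
value 1/5: 9 assignments
value 0: 11 assignments
So 1 of the 36 assignments meets the threshold.

1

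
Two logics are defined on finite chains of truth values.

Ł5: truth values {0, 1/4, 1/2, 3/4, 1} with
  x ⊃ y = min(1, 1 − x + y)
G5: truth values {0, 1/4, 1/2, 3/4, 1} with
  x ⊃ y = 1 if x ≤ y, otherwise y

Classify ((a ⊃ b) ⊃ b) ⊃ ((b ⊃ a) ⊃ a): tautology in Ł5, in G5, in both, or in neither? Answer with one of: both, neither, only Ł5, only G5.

only Ł5

In Ł5: every assignment gives 1 — tautology.
In G5: at a = 1/4, b = 0 the value is 1/4 — not a tautology.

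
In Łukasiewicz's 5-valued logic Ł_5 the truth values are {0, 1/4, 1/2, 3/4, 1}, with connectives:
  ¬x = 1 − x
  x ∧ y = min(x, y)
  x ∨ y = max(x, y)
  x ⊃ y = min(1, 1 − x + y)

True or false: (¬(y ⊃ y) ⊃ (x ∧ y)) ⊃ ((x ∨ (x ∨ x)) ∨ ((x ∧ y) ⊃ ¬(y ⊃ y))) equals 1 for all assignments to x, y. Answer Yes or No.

No

Counterexample: take x = 1/4, y = 1/4.
y ⊃ y = 1/4 ⊃ 1/4 = 1
¬(y ⊃ y) = ¬1 = 0
x ∧ y = 1/4 ∧ 1/4 = 1/4
¬(y ⊃ y) ⊃ (x ∧ y) = 0 ⊃ 1/4 = 1
x ∨ x = 1/4 ∨ 1/4 = 1/4
x ∨ (x ∨ x) = 1/4 ∨ 1/4 = 1/4
x ∧ y = 1/4 ∧ 1/4 = 1/4
y ⊃ y = 1/4 ⊃ 1/4 = 1
¬(y ⊃ y) = ¬1 = 0
(x ∧ y) ⊃ ¬(y ⊃ y) = 1/4 ⊃ 0 = 3/4
(x ∨ (x ∨ x)) ∨ ((x ∧ y) ⊃ ¬(y ⊃ y)) = 1/4 ∨ 3/4 = 3/4
(¬(y ⊃ y) ⊃ (x ∧ y)) ⊃ ((x ∨ (x ∨ x)) ∨ ((x ∧ y) ⊃ ¬(y ⊃ y))) = 1 ⊃ 3/4 = 3/4
This gives 3/4 ≠ 1.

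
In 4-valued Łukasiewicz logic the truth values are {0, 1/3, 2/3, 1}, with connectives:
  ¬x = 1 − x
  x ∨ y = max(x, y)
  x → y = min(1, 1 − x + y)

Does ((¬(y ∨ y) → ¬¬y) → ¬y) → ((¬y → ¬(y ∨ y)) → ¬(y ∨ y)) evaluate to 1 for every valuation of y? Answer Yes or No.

Counterexample: take y = 1/3.
y ∨ y = 1/3 ∨ 1/3 = 1/3
¬(y ∨ y) = ¬1/3 = 2/3
¬y = ¬1/3 = 2/3
¬¬y = ¬2/3 = 1/3
¬(y ∨ y) → ¬¬y = 2/3 → 1/3 = 2/3
¬y = ¬1/3 = 2/3
(¬(y ∨ y) → ¬¬y) → ¬y = 2/3 → 2/3 = 1
¬y = ¬1/3 = 2/3
y ∨ y = 1/3 ∨ 1/3 = 1/3
¬(y ∨ y) = ¬1/3 = 2/3
¬y → ¬(y ∨ y) = 2/3 → 2/3 = 1
y ∨ y = 1/3 ∨ 1/3 = 1/3
¬(y ∨ y) = ¬1/3 = 2/3
(¬y → ¬(y ∨ y)) → ¬(y ∨ y) = 1 → 2/3 = 2/3
((¬(y ∨ y) → ¬¬y) → ¬y) → ((¬y → ¬(y ∨ y)) → ¬(y ∨ y)) = 1 → 2/3 = 2/3
This gives 2/3 ≠ 1.

No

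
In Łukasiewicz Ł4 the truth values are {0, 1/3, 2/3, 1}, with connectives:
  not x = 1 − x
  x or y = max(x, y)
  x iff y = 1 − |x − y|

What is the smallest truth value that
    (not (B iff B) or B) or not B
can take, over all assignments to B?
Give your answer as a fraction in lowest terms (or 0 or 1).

2/3

Take B = 1/3:
B iff B = 1/3 iff 1/3 = 1
not (B iff B) = not 1 = 0
not (B iff B) or B = 0 or 1/3 = 1/3
not B = not 1/3 = 2/3
(not (B iff B) or B) or not B = 1/3 or 2/3 = 2/3
No assignment yields a value below 2/3, so this is the minimum.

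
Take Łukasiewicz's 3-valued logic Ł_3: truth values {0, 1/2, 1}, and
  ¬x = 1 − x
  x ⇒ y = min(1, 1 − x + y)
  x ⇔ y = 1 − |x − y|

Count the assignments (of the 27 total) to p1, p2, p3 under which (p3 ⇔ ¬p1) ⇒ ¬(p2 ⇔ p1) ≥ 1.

value 1: 16 assignments (counts)
value 1/2: 8 assignments
value 0: 3 assignments
So 16 of the 27 assignments meet the threshold.

16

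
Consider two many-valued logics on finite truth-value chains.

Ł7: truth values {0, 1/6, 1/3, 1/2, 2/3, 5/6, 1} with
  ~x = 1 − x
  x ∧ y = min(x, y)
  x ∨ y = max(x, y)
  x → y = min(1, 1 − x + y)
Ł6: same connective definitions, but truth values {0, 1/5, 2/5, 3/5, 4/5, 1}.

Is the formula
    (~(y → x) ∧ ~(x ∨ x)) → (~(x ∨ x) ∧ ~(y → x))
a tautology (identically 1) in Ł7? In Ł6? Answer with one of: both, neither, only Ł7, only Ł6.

both

In Ł7: every assignment gives 1 — tautology.
In Ł6: every assignment gives 1 — tautology.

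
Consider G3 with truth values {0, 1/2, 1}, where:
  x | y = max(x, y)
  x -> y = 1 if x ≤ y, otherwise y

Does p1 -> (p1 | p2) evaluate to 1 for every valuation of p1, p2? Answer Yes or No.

p1 = 0, p2 = 0 ↦ 1
p1 = 0, p2 = 1/2 ↦ 1
p1 = 0, p2 = 1 ↦ 1
p1 = 1/2, p2 = 0 ↦ 1
p1 = 1/2, p2 = 1/2 ↦ 1
p1 = 1/2, p2 = 1 ↦ 1
p1 = 1, p2 = 0 ↦ 1
p1 = 1, p2 = 1/2 ↦ 1
p1 = 1, p2 = 1 ↦ 1
Every assignment gives a value ≥ 1.

Yes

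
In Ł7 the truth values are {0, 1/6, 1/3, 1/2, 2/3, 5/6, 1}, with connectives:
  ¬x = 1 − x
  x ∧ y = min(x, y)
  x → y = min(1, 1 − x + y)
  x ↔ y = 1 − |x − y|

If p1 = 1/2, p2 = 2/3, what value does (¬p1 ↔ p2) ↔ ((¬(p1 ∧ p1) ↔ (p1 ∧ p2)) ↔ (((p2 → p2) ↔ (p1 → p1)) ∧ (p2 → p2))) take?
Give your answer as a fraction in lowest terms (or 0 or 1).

¬p1 = ¬1/2 = 1/2
¬p1 ↔ p2 = 1/2 ↔ 2/3 = 5/6
p1 ∧ p1 = 1/2 ∧ 1/2 = 1/2
¬(p1 ∧ p1) = ¬1/2 = 1/2
p1 ∧ p2 = 1/2 ∧ 2/3 = 1/2
¬(p1 ∧ p1) ↔ (p1 ∧ p2) = 1/2 ↔ 1/2 = 1
p2 → p2 = 2/3 → 2/3 = 1
p1 → p1 = 1/2 → 1/2 = 1
(p2 → p2) ↔ (p1 → p1) = 1 ↔ 1 = 1
p2 → p2 = 2/3 → 2/3 = 1
((p2 → p2) ↔ (p1 → p1)) ∧ (p2 → p2) = 1 ∧ 1 = 1
(¬(p1 ∧ p1) ↔ (p1 ∧ p2)) ↔ (((p2 → p2) ↔ (p1 → p1)) ∧ (p2 → p2)) = 1 ↔ 1 = 1
(¬p1 ↔ p2) ↔ ((¬(p1 ∧ p1) ↔ (p1 ∧ p2)) ↔ (((p2 → p2) ↔ (p1 → p1)) ∧ (p2 → p2))) = 5/6 ↔ 1 = 5/6

5/6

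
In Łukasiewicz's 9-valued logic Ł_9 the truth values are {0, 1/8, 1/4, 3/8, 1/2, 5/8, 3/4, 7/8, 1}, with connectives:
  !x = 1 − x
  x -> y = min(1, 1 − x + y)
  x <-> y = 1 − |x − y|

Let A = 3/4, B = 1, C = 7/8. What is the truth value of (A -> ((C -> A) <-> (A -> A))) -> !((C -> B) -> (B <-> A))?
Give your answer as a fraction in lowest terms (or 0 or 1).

1/4

C -> A = 7/8 -> 3/4 = 7/8
A -> A = 3/4 -> 3/4 = 1
(C -> A) <-> (A -> A) = 7/8 <-> 1 = 7/8
A -> ((C -> A) <-> (A -> A)) = 3/4 -> 7/8 = 1
C -> B = 7/8 -> 1 = 1
B <-> A = 1 <-> 3/4 = 3/4
(C -> B) -> (B <-> A) = 1 -> 3/4 = 3/4
!((C -> B) -> (B <-> A)) = !3/4 = 1/4
(A -> ((C -> A) <-> (A -> A))) -> !((C -> B) -> (B <-> A)) = 1 -> 1/4 = 1/4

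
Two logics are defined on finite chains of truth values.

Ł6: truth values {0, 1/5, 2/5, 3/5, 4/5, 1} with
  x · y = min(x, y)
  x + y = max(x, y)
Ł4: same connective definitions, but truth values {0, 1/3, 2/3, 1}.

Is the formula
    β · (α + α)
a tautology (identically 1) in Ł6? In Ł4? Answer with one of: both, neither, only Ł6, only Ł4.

neither

In Ł6: at α = 0, β = 0 the value is 0 — not a tautology.
In Ł4: at α = 0, β = 0 the value is 0 — not a tautology.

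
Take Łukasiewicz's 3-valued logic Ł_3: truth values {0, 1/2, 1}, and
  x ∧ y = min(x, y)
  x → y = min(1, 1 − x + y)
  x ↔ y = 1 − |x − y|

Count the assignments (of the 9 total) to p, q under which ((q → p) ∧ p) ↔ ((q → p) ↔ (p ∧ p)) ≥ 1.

6

p = 0, q = 0 ↦ 1  ≥
p = 0, q = 1/2 ↦ 1/2  <
p = 0, q = 1 ↦ 0  <
p = 1/2, q = 0 ↦ 1  ≥
p = 1/2, q = 1/2 ↦ 1  ≥
p = 1/2, q = 1 ↦ 1/2  <
p = 1, q = 0 ↦ 1  ≥
p = 1, q = 1/2 ↦ 1  ≥
p = 1, q = 1 ↦ 1  ≥
So 6 of the 9 assignments meet the threshold.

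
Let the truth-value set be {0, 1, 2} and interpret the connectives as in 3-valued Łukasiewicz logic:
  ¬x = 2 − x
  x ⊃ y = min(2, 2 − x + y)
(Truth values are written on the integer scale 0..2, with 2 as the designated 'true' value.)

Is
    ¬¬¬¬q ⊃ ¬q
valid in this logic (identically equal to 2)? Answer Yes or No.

No

Counterexample: take q = 2.
¬q = ¬2 = 0
¬¬q = ¬0 = 2
¬¬¬q = ¬2 = 0
¬¬¬¬q = ¬0 = 2
¬q = ¬2 = 0
¬¬¬¬q ⊃ ¬q = 2 ⊃ 0 = 0
This gives 0 ≠ 2.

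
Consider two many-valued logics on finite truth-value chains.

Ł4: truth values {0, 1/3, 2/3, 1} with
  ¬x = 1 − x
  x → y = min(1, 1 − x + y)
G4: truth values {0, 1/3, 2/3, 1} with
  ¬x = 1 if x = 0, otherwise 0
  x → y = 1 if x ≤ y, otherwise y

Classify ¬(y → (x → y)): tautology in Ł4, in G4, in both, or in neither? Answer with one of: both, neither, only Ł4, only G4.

neither

In Ł4: at x = 0, y = 0 the value is 0 — not a tautology.
In G4: at x = 0, y = 0 the value is 0 — not a tautology.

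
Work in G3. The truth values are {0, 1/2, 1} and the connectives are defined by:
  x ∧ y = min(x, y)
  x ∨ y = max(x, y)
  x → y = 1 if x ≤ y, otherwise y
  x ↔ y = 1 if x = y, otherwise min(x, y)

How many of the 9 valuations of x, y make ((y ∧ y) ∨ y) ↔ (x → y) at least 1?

x = 0, y = 0 ↦ 0  <
x = 0, y = 1/2 ↦ 1/2  <
x = 0, y = 1 ↦ 1  ≥
x = 1/2, y = 0 ↦ 1  ≥
x = 1/2, y = 1/2 ↦ 1/2  <
x = 1/2, y = 1 ↦ 1  ≥
x = 1, y = 0 ↦ 1  ≥
x = 1, y = 1/2 ↦ 1  ≥
x = 1, y = 1 ↦ 1  ≥
So 6 of the 9 assignments meet the threshold.

6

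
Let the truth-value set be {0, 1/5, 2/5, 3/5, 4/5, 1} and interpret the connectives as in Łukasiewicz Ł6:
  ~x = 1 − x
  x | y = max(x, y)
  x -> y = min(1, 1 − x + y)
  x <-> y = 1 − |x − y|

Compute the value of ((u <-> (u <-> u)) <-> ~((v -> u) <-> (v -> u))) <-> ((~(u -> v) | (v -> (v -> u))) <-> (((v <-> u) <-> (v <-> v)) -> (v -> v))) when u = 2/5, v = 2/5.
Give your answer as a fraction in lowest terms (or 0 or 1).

u <-> u = 2/5 <-> 2/5 = 1
u <-> (u <-> u) = 2/5 <-> 1 = 2/5
v -> u = 2/5 -> 2/5 = 1
v -> u = 2/5 -> 2/5 = 1
(v -> u) <-> (v -> u) = 1 <-> 1 = 1
~((v -> u) <-> (v -> u)) = ~1 = 0
(u <-> (u <-> u)) <-> ~((v -> u) <-> (v -> u)) = 2/5 <-> 0 = 3/5
u -> v = 2/5 -> 2/5 = 1
~(u -> v) = ~1 = 0
v -> u = 2/5 -> 2/5 = 1
v -> (v -> u) = 2/5 -> 1 = 1
~(u -> v) | (v -> (v -> u)) = 0 | 1 = 1
v <-> u = 2/5 <-> 2/5 = 1
v <-> v = 2/5 <-> 2/5 = 1
(v <-> u) <-> (v <-> v) = 1 <-> 1 = 1
v -> v = 2/5 -> 2/5 = 1
((v <-> u) <-> (v <-> v)) -> (v -> v) = 1 -> 1 = 1
(~(u -> v) | (v -> (v -> u))) <-> (((v <-> u) <-> (v <-> v)) -> (v -> v)) = 1 <-> 1 = 1
((u <-> (u <-> u)) <-> ~((v -> u) <-> (v -> u))) <-> ((~(u -> v) | (v -> (v -> u))) <-> (((v <-> u) <-> (v <-> v)) -> (v -> v))) = 3/5 <-> 1 = 3/5

3/5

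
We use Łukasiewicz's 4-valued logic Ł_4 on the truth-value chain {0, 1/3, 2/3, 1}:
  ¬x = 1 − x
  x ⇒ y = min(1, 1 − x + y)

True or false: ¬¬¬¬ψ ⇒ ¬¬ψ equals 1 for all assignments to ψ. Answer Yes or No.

ψ = 0 ↦ 1
ψ = 1/3 ↦ 1
ψ = 2/3 ↦ 1
ψ = 1 ↦ 1
Every assignment gives a value ≥ 1.

Yes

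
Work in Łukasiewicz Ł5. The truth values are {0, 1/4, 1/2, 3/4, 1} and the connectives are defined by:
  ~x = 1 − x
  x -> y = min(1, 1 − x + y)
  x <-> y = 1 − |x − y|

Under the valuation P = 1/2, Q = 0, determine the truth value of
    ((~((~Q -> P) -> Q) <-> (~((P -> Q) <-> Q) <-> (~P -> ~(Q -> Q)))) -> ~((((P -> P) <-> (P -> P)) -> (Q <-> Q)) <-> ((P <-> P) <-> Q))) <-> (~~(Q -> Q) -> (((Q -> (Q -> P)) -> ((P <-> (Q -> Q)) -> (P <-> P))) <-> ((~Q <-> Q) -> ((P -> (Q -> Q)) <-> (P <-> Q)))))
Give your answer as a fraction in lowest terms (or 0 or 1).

1

~Q = ~0 = 1
~Q -> P = 1 -> 1/2 = 1/2
(~Q -> P) -> Q = 1/2 -> 0 = 1/2
~((~Q -> P) -> Q) = ~1/2 = 1/2
P -> Q = 1/2 -> 0 = 1/2
(P -> Q) <-> Q = 1/2 <-> 0 = 1/2
~((P -> Q) <-> Q) = ~1/2 = 1/2
~P = ~1/2 = 1/2
Q -> Q = 0 -> 0 = 1
~(Q -> Q) = ~1 = 0
~P -> ~(Q -> Q) = 1/2 -> 0 = 1/2
~((P -> Q) <-> Q) <-> (~P -> ~(Q -> Q)) = 1/2 <-> 1/2 = 1
~((~Q -> P) -> Q) <-> (~((P -> Q) <-> Q) <-> (~P -> ~(Q -> Q))) = 1/2 <-> 1 = 1/2
P -> P = 1/2 -> 1/2 = 1
P -> P = 1/2 -> 1/2 = 1
(P -> P) <-> (P -> P) = 1 <-> 1 = 1
Q <-> Q = 0 <-> 0 = 1
((P -> P) <-> (P -> P)) -> (Q <-> Q) = 1 -> 1 = 1
P <-> P = 1/2 <-> 1/2 = 1
(P <-> P) <-> Q = 1 <-> 0 = 0
(((P -> P) <-> (P -> P)) -> (Q <-> Q)) <-> ((P <-> P) <-> Q) = 1 <-> 0 = 0
~((((P -> P) <-> (P -> P)) -> (Q <-> Q)) <-> ((P <-> P) <-> Q)) = ~0 = 1
(~((~Q -> P) -> Q) <-> (~((P -> Q) <-> Q) <-> (~P -> ~(Q -> Q)))) -> ~((((P -> P) <-> (P -> P)) -> (Q <-> Q)) <-> ((P <-> P) <-> Q)) = 1/2 -> 1 = 1
Q -> Q = 0 -> 0 = 1
~(Q -> Q) = ~1 = 0
~~(Q -> Q) = ~0 = 1
Q -> P = 0 -> 1/2 = 1
Q -> (Q -> P) = 0 -> 1 = 1
Q -> Q = 0 -> 0 = 1
P <-> (Q -> Q) = 1/2 <-> 1 = 1/2
P <-> P = 1/2 <-> 1/2 = 1
(P <-> (Q -> Q)) -> (P <-> P) = 1/2 -> 1 = 1
(Q -> (Q -> P)) -> ((P <-> (Q -> Q)) -> (P <-> P)) = 1 -> 1 = 1
~Q = ~0 = 1
~Q <-> Q = 1 <-> 0 = 0
Q -> Q = 0 -> 0 = 1
P -> (Q -> Q) = 1/2 -> 1 = 1
P <-> Q = 1/2 <-> 0 = 1/2
(P -> (Q -> Q)) <-> (P <-> Q) = 1 <-> 1/2 = 1/2
(~Q <-> Q) -> ((P -> (Q -> Q)) <-> (P <-> Q)) = 0 -> 1/2 = 1
((Q -> (Q -> P)) -> ((P <-> (Q -> Q)) -> (P <-> P))) <-> ((~Q <-> Q) -> ((P -> (Q -> Q)) <-> (P <-> Q))) = 1 <-> 1 = 1
~~(Q -> Q) -> (((Q -> (Q -> P)) -> ((P <-> (Q -> Q)) -> (P <-> P))) <-> ((~Q <-> Q) -> ((P -> (Q -> Q)) <-> (P <-> Q)))) = 1 -> 1 = 1
((~((~Q -> P) -> Q) <-> (~((P -> Q) <-> Q) <-> (~P -> ~(Q -> Q)))) -> ~((((P -> P) <-> (P -> P)) -> (Q <-> Q)) <-> ((P <-> P) <-> Q))) <-> (~~(Q -> Q) -> (((Q -> (Q -> P)) -> ((P <-> (Q -> Q)) -> (P <-> P))) <-> ((~Q <-> Q) -> ((P -> (Q -> Q)) <-> (P <-> Q))))) = 1 <-> 1 = 1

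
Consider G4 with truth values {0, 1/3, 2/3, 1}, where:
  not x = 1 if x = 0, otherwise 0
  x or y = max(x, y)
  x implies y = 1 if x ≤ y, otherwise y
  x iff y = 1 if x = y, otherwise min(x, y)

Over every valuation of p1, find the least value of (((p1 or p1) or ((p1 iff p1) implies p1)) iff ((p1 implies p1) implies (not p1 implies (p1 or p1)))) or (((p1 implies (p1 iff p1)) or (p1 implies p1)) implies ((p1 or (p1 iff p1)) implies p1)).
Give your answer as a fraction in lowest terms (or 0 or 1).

1/3

Take p1 = 1/3:
p1 or p1 = 1/3 or 1/3 = 1/3
p1 iff p1 = 1/3 iff 1/3 = 1
(p1 iff p1) implies p1 = 1 implies 1/3 = 1/3
(p1 or p1) or ((p1 iff p1) implies p1) = 1/3 or 1/3 = 1/3
p1 implies p1 = 1/3 implies 1/3 = 1
not p1 = not 1/3 = 0
p1 or p1 = 1/3 or 1/3 = 1/3
not p1 implies (p1 or p1) = 0 implies 1/3 = 1
(p1 implies p1) implies (not p1 implies (p1 or p1)) = 1 implies 1 = 1
((p1 or p1) or ((p1 iff p1) implies p1)) iff ((p1 implies p1) implies (not p1 implies (p1 or p1))) = 1/3 iff 1 = 1/3
p1 iff p1 = 1/3 iff 1/3 = 1
p1 implies (p1 iff p1) = 1/3 implies 1 = 1
p1 implies p1 = 1/3 implies 1/3 = 1
(p1 implies (p1 iff p1)) or (p1 implies p1) = 1 or 1 = 1
p1 iff p1 = 1/3 iff 1/3 = 1
p1 or (p1 iff p1) = 1/3 or 1 = 1
(p1 or (p1 iff p1)) implies p1 = 1 implies 1/3 = 1/3
((p1 implies (p1 iff p1)) or (p1 implies p1)) implies ((p1 or (p1 iff p1)) implies p1) = 1 implies 1/3 = 1/3
(((p1 or p1) or ((p1 iff p1) implies p1)) iff ((p1 implies p1) implies (not p1 implies (p1 or p1)))) or (((p1 implies (p1 iff p1)) or (p1 implies p1)) implies ((p1 or (p1 iff p1)) implies p1)) = 1/3 or 1/3 = 1/3
No assignment yields a value below 1/3, so this is the minimum.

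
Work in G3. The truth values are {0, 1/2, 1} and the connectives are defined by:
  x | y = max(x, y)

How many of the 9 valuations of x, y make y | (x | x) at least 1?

x = 0, y = 0 ↦ 0  <
x = 0, y = 1/2 ↦ 1/2  <
x = 0, y = 1 ↦ 1  ≥
x = 1/2, y = 0 ↦ 1/2  <
x = 1/2, y = 1/2 ↦ 1/2  <
x = 1/2, y = 1 ↦ 1  ≥
x = 1, y = 0 ↦ 1  ≥
x = 1, y = 1/2 ↦ 1  ≥
x = 1, y = 1 ↦ 1  ≥
So 5 of the 9 assignments meet the threshold.

5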